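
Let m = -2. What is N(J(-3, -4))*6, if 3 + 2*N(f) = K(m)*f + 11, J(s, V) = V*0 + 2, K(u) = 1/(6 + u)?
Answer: 51/2 ≈ 25.500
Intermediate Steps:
J(s, V) = 2 (J(s, V) = 0 + 2 = 2)
N(f) = 4 + f/8 (N(f) = -3/2 + (f/(6 - 2) + 11)/2 = -3/2 + (f/4 + 11)/2 = -3/2 + (11 + f/4)/2 = -3/2 + (11/2 + f/8) = 4 + f/8)
N(J(-3, -4))*6 = (4 + (⅛)*2)*6 = (4 + ¼)*6 = (17/4)*6 = 51/2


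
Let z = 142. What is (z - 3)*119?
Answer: 16541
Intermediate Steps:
(z - 3)*119 = (142 - 3)*119 = 139*119 = 16541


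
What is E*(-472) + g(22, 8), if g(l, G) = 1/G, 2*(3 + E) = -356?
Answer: 683457/8 ≈ 85432.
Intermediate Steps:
E = -181 (E = -3 + (1/2)*(-356) = -3 - 178 = -181)
g(l, G) = 1/G
E*(-472) + g(22, 8) = -181*(-472) + 1/8 = 85432 + 1/8 = 683457/8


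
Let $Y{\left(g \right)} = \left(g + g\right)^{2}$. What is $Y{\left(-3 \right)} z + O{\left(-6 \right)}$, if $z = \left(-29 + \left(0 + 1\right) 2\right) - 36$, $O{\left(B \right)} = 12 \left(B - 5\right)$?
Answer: $-2400$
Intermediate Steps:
$O{\left(B \right)} = -60 + 12 B$ ($O{\left(B \right)} = 12 \left(-5 + B\right) = -60 + 12 B$)
$Y{\left(g \right)} = 4 g^{2}$ ($Y{\left(g \right)} = \left(2 g\right)^{2} = 4 g^{2}$)
$z = -63$ ($z = \left(-29 + 1 \cdot 2\right) - 36 = \left(-29 + 2\right) - 36 = -27 - 36 = -63$)
$Y{\left(-3 \right)} z + O{\left(-6 \right)} = 4 \left(-3\right)^{2} \left(-63\right) + \left(-60 + 12 \left(-6\right)\right) = 4 \cdot 9 \left(-63\right) - 132 = 36 \left(-63\right) - 132 = -2268 - 132 = -2400$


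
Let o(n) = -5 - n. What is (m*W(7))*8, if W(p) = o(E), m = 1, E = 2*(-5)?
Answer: 40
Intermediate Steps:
E = -10
W(p) = 5 (W(p) = -5 - 1*(-10) = -5 + 10 = 5)
(m*W(7))*8 = (1*5)*8 = 5*8 = 40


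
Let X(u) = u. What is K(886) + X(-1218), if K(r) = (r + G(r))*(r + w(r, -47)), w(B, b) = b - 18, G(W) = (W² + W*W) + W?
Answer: 1290417026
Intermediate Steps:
G(W) = W + 2*W² (G(W) = (W² + W²) + W = 2*W² + W = W + 2*W²)
w(B, b) = -18 + b
K(r) = (-65 + r)*(r + r*(1 + 2*r)) (K(r) = (r + r*(1 + 2*r))*(r + (-18 - 47)) = (r + r*(1 + 2*r))*(r - 65) = (r + r*(1 + 2*r))*(-65 + r) = (-65 + r)*(r + r*(1 + 2*r)))
K(886) + X(-1218) = 2*886*(-65 + 886² - 64*886) - 1218 = 2*886*(-65 + 784996 - 56704) - 1218 = 2*886*728227 - 1218 = 1290418244 - 1218 = 1290417026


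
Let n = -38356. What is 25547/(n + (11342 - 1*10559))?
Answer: -25547/37573 ≈ -0.67993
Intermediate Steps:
25547/(n + (11342 - 1*10559)) = 25547/(-38356 + (11342 - 1*10559)) = 25547/(-38356 + (11342 - 10559)) = 25547/(-38356 + 783) = 25547/(-37573) = 25547*(-1/37573) = -25547/37573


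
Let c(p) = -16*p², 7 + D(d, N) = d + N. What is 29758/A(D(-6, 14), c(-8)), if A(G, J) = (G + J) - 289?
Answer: -14879/656 ≈ -22.681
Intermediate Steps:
D(d, N) = -7 + N + d (D(d, N) = -7 + (d + N) = -7 + (N + d) = -7 + N + d)
A(G, J) = -289 + G + J
29758/A(D(-6, 14), c(-8)) = 29758/(-289 + (-7 + 14 - 6) - 16*(-8)²) = 29758/(-289 + 1 - 16*64) = 29758/(-289 + 1 - 1024) = 29758/(-1312) = 29758*(-1/1312) = -14879/656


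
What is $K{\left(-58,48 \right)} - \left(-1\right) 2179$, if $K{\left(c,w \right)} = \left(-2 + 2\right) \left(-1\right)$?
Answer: $2179$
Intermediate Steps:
$K{\left(c,w \right)} = 0$ ($K{\left(c,w \right)} = 0 \left(-1\right) = 0$)
$K{\left(-58,48 \right)} - \left(-1\right) 2179 = 0 - \left(-1\right) 2179 = 0 - -2179 = 0 + 2179 = 2179$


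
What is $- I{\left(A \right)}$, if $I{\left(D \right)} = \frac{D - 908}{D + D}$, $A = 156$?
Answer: $\frac{94}{39} \approx 2.4103$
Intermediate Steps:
$I{\left(D \right)} = \frac{-908 + D}{2 D}$
$- I{\left(A \right)} = - \frac{-908 + 156}{2 \cdot 156} = - \frac{-752}{2 \cdot 156} = \left(-1\right) \left(- \frac{94}{39}\right) = \frac{94}{39}$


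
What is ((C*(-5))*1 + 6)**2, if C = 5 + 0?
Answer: 361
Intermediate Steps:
C = 5
((C*(-5))*1 + 6)**2 = ((5*(-5))*1 + 6)**2 = (-25*1 + 6)**2 = (-25 + 6)**2 = (-19)**2 = 361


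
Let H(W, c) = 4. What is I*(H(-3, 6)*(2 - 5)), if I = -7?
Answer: 84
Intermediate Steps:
I*(H(-3, 6)*(2 - 5)) = -28*(2 - 5) = -28*(-3) = -7*(-12) = 84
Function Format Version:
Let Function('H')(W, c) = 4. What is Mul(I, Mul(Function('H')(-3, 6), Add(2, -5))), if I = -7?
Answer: 84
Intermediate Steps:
Mul(I, Mul(Function('H')(-3, 6), Add(2, -5))) = Mul(-7, Mul(4, Add(2, -5))) = Mul(-7, Mul(4, -3)) = Mul(-7, -12) = 84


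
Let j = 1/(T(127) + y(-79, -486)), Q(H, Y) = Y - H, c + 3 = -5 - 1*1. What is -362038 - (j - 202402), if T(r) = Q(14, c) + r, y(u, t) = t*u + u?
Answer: -6133055485/38419 ≈ -1.5964e+5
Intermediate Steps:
c = -9 (c = -3 + (-5 - 1*1) = -3 + (-5 - 1) = -3 - 6 = -9)
y(u, t) = u + t*u
T(r) = -23 + r (T(r) = (-9 - 1*14) + r = (-9 - 14) + r = -23 + r)
j = 1/38419 (j = 1/((-23 + 127) - 79*(1 - 486)) = 1/(104 - 79*(-485)) = 1/(104 + 38315) = 1/38419 ≈ 2.6029e-5)
-362038 - (j - 202402) = -362038 - (1/38419 - 202402) = -362038 - 1*(-7776082437/38419) = -362038 + 7776082437/38419 = -6133055485/38419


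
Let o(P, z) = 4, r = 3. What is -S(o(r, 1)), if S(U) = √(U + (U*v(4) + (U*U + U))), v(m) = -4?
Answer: -2*√2 ≈ -2.8284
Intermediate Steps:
S(U) = √(U² - 2*U) (S(U) = √(U + (U*(-4) + (U*U + U))) = √(U + (-4*U + (U² + U))) = √(U + (-4*U + (U + U²))) = √(U + (U² - 3*U)) = √(U² - 2*U))
-S(o(r, 1)) = -√(4*(-2 + 4)) = -√(4*2) = -√8 = -2*√2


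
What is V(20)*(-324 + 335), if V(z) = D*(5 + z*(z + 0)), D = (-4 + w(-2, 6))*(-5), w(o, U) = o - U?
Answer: 267300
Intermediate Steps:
D = 60 (D = (-4 + (-2 - 1*6))*(-5) = (-4 + (-2 - 6))*(-5) = (-4 - 8)*(-5) = -12*(-5) = 60)
V(z) = 300 + 60*z**2 (V(z) = 60*(5 + z*(z + 0)) = 60*(5 + z*z) = 60*(5 + z**2) = 300 + 60*z**2)
V(20)*(-324 + 335) = (300 + 60*20**2)*(-324 + 335) = (300 + 60*400)*11 = (300 + 24000)*11 = 24300*11 = 267300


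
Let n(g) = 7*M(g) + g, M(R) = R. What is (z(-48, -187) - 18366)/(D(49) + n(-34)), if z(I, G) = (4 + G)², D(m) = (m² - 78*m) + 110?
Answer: -15123/1583 ≈ -9.5534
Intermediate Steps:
D(m) = 110 + m² - 78*m
n(g) = 8*g (n(g) = 7*g + g = 8*g)
(z(-48, -187) - 18366)/(D(49) + n(-34)) = ((4 - 187)² - 18366)/((110 + 49² - 78*49) + 8*(-34)) = ((-183)² - 18366)/((110 + 2401 - 3822) - 272) = (33489 - 18366)/(-1311 - 272) = 15123/(-1583) = 15123*(-1/1583) = -15123/1583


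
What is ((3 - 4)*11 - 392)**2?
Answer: 162409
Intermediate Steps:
((3 - 4)*11 - 392)**2 = (-1*11 - 392)**2 = (-11 - 392)**2 = (-403)**2 = 162409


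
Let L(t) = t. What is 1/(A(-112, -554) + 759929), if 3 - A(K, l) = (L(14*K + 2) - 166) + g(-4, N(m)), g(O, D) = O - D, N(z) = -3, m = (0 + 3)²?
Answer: 1/761665 ≈ 1.3129e-6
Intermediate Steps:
m = 9 (m = 3² = 9)
A(K, l) = 168 - 14*K (A(K, l) = 3 - (((14*K + 2) - 166) + (-4 - 1*(-3))) = 3 - (((2 + 14*K) - 166) + (-4 + 3)) = 3 - ((-164 + 14*K) - 1) = 3 - (-165 + 14*K) = 3 + (165 - 14*K) = 168 - 14*K)
1/(A(-112, -554) + 759929) = 1/((168 - 14*(-112)) + 759929) = 1/((168 + 1568) + 759929) = 1/(1736 + 759929) = 1/761665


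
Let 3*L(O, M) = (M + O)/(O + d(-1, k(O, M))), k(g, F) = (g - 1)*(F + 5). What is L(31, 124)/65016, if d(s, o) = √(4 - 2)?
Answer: 4805/187051032 - 155*√2/187051032 ≈ 2.4516e-5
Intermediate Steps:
k(g, F) = (-1 + g)*(5 + F)
d(s, o) = √2
L(O, M) = (M + O)/(3*(O + √2)) (L(O, M) = ((M + O)/(O + √2))/3 = (M + O)/(3*(O + √2)))
L(31, 124)/65016 = ((124 + 31)/(3*(31 + √2)))/65016 = ((⅓)*155/(31 + √2))*(1/65016) = (155/(3*(31 + √2)))*(1/65016) = 155/(195048*(31 + √2))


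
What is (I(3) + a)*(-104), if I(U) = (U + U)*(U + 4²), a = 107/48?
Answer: -72527/6 ≈ -12088.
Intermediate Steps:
a = 107/48 (a = 107*(1/48) = 107/48 ≈ 2.2292)
I(U) = 2*U*(16 + U) (I(U) = (2*U)*(U + 16) = (2*U)*(16 + U) = 2*U*(16 + U))
(I(3) + a)*(-104) = (2*3*(16 + 3) + 107/48)*(-104) = (2*3*19 + 107/48)*(-104) = (114 + 107/48)*(-104) = (5579/48)*(-104) = -72527/6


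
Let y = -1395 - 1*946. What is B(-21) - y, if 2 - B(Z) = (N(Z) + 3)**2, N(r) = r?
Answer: 2019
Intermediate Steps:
y = -2341 (y = -1395 - 946 = -2341)
B(Z) = 2 - (3 + Z)**2 (B(Z) = 2 - (Z + 3)**2 = 2 - (3 + Z)**2)
B(-21) - y = (2 - (3 - 21)**2) - 1*(-2341) = (2 - 1*(-18)**2) + 2341 = (2 - 1*324) + 2341 = (2 - 324) + 2341 = -322 + 2341 = 2019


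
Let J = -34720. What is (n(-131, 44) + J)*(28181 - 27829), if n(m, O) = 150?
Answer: -12168640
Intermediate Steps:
(n(-131, 44) + J)*(28181 - 27829) = (150 - 34720)*(28181 - 27829) = -34570*352 = -12168640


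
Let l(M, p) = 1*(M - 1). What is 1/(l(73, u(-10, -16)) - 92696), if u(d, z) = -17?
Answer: -1/92624 ≈ -1.0796e-5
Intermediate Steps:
l(M, p) = -1 + M (l(M, p) = 1*(-1 + M) = -1 + M)
1/(l(73, u(-10, -16)) - 92696) = 1/((-1 + 73) - 92696) = 1/(72 - 92696) = 1/(-92624) = -1/92624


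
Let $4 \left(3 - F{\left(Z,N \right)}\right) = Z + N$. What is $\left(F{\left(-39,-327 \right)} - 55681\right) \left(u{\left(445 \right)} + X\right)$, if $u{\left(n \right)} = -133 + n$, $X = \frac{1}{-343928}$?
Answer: $- \frac{11929478242555}{687856} \approx -1.7343 \cdot 10^{7}$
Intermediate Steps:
$F{\left(Z,N \right)} = 3 - \frac{N}{4} - \frac{Z}{4}$ ($F{\left(Z,N \right)} = 3 - \frac{Z + N}{4} = 3 - \frac{N + Z}{4} = 3 - \left(\frac{N}{4} + \frac{Z}{4}\right) = 3 - \frac{N}{4} - \frac{Z}{4}$)
$X = - \frac{1}{343928} \approx -2.9076 \cdot 10^{-6}$
$\left(F{\left(-39,-327 \right)} - 55681\right) \left(u{\left(445 \right)} + X\right) = \left(\left(3 - - \frac{327}{4} - - \frac{39}{4}\right) - 55681\right) \left(\left(-133 + 445\right) - \frac{1}{343928}\right) = \left(\left(3 + \frac{327}{4} + \frac{39}{4}\right) - 55681\right) \left(312 - \frac{1}{343928}\right) = \left(\frac{189}{2} - 55681\right) \frac{107305535}{343928} = \left(- \frac{111173}{2}\right) \frac{107305535}{343928} = - \frac{11929478242555}{687856}$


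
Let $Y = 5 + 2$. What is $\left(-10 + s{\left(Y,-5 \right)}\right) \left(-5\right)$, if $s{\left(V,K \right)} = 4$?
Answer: $30$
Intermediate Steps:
$Y = 7$
$\left(-10 + s{\left(Y,-5 \right)}\right) \left(-5\right) = \left(-10 + 4\right) \left(-5\right) = \left(-6\right) \left(-5\right) = 30$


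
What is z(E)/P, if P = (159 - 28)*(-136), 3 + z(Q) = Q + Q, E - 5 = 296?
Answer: -599/17816 ≈ -0.033621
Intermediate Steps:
E = 301 (E = 5 + 296 = 301)
z(Q) = -3 + 2*Q (z(Q) = -3 + (Q + Q) = -3 + 2*Q)
P = -17816 (P = 131*(-136) = -17816)
z(E)/P = (-3 + 2*301)/(-17816) = (-3 + 602)*(-1/17816) = 599*(-1/17816) = -599/17816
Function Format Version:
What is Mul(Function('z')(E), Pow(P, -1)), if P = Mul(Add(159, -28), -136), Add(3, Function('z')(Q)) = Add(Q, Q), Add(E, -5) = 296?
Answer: Rational(-599, 17816) ≈ -0.033621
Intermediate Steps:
E = 301 (E = Add(5, 296) = 301)
Function('z')(Q) = Add(-3, Mul(2, Q)) (Function('z')(Q) = Add(-3, Add(Q, Q)) = Add(-3, Mul(2, Q)))
P = -17816 (P = Mul(131, -136) = -17816)
Mul(Function('z')(E), Pow(P, -1)) = Mul(Add(-3, Mul(2, 301)), Pow(-17816, -1)) = Mul(Add(-3, 602), Rational(-1, 17816)) = Mul(599, Rational(-1, 17816)) = Rational(-599, 17816)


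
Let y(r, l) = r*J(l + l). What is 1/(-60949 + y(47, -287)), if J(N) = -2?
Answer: -1/61043 ≈ -1.6382e-5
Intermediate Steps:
y(r, l) = -2*r (y(r, l) = r*(-2) = -2*r)
1/(-60949 + y(47, -287)) = 1/(-60949 - 2*47) = 1/(-60949 - 94) = 1/(-61043) = -1/61043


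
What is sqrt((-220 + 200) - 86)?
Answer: I*sqrt(106) ≈ 10.296*I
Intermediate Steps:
sqrt((-220 + 200) - 86) = sqrt(-20 - 86) = sqrt(-106) = I*sqrt(106)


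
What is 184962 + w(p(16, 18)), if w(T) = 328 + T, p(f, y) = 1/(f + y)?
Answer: 6299861/34 ≈ 1.8529e+5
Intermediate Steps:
184962 + w(p(16, 18)) = 184962 + (328 + 1/(16 + 18)) = 184962 + (328 + 1/34) = 184962 + 11153/34 = 6299861/34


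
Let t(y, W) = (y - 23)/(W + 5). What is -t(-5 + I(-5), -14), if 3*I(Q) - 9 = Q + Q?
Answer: -85/27 ≈ -3.1481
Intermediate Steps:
I(Q) = 3 + 2*Q/3 (I(Q) = 3 + (Q + Q)/3 = 3 + (2*Q)/3 = 3 + 2*Q/3)
t(y, W) = (-23 + y)/(5 + W)
-t(-5 + I(-5), -14) = -(-23 + (-5 + (3 + (⅔)*(-5))))/(5 - 14) = -(-23 + (-5 + (3 - 10/3)))/(-9) = -(-1)*(-23 + (-5 - ⅓))/9 = -(-1)*(-23 - 16/3)/9 = -(-1)*(-85)/(9*3) = -1*85/27 = -85/27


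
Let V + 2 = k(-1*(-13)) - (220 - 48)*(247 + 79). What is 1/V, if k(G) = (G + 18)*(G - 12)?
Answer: -1/56043 ≈ -1.7843e-5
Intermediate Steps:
k(G) = (-12 + G)*(18 + G) (k(G) = (18 + G)*(-12 + G) = (-12 + G)*(18 + G))
V = -56043 (V = -2 + ((-216 + (-1*(-13))² + 6*(-1*(-13))) - (220 - 48)*(247 + 79)) = -2 + ((-216 + 13² + 6*13) - 172*326) = -2 + ((-216 + 169 + 78) - 1*56072) = -2 + (31 - 56072) = -2 - 56041 = -56043)
1/V = 1/(-56043) = -1/56043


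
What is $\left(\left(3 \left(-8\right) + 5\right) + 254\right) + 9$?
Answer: $244$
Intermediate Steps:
$\left(\left(3 \left(-8\right) + 5\right) + 254\right) + 9 = \left(\left(-24 + 5\right) + 254\right) + 9 = \left(-19 + 254\right) + 9 = 235 + 9 = 244$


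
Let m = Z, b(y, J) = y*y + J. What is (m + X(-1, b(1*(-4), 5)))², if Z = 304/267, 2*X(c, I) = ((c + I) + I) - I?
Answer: 8844676/71289 ≈ 124.07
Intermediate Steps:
b(y, J) = J + y² (b(y, J) = y² + J = J + y²)
X(c, I) = I/2 + c/2 (X(c, I) = (((c + I) + I) - I)/2 = (((I + c) + I) - I)/2 = ((c + 2*I) - I)/2 = (I + c)/2 = I/2 + c/2)
Z = 304/267 (Z = 304*(1/267) = 304/267 ≈ 1.1386)
m = 304/267 ≈ 1.1386
(m + X(-1, b(1*(-4), 5)))² = (304/267 + ((5 + (1*(-4))²)/2 + (½)*(-1)))² = (304/267 + ((5 + (-4)²)/2 - ½))² = (304/267 + ((5 + 16)/2 - ½))² = (304/267 + ((½)*21 - ½))² = (304/267 + (21/2 - ½))² = (304/267 + 10)² = (2974/267)² = 8844676/71289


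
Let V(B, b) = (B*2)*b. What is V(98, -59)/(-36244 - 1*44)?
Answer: 413/1296 ≈ 0.31867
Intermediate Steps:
V(B, b) = 2*B*b (V(B, b) = (2*B)*b = 2*B*b)
V(98, -59)/(-36244 - 1*44) = (2*98*(-59))/(-36244 - 1*44) = -11564/(-36244 - 44) = -11564/(-36288) = -11564*(-1/36288) = 413/1296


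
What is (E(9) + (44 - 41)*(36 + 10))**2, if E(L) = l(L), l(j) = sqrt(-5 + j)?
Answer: 19600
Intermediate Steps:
E(L) = sqrt(-5 + L)
(E(9) + (44 - 41)*(36 + 10))**2 = (sqrt(-5 + 9) + (44 - 41)*(36 + 10))**2 = (sqrt(4) + 3*46)**2 = (2 + 138)**2 = 140**2 = 19600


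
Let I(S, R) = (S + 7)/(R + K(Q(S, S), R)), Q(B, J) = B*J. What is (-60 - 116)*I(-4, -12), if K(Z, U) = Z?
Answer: -132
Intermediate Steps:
I(S, R) = (7 + S)/(R + S²) (I(S, R) = (S + 7)/(R + S*S) = (7 + S)/(R + S²))
(-60 - 116)*I(-4, -12) = (-60 - 116)*((7 - 4)/(-12 + (-4)²)) = -176*3/(-12 + 16) = -176*3/4 = -44*3 = -176*¾ = -132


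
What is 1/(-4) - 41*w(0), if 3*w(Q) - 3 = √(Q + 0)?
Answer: -165/4 ≈ -41.250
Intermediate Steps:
w(Q) = 1 + √Q/3 (w(Q) = 1 + √(Q + 0)/3 = 1 + √Q/3)
1/(-4) - 41*w(0) = 1/(-4) - 41*(1 + √0/3) = -¼ - 41*(1 + (⅓)*0) = -¼ - 41*(1 + 0) = -¼ - 41*1 = -¼ - 41 = -165/4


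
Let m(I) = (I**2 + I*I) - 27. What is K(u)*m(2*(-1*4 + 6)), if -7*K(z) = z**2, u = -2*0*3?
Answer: 0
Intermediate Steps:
u = 0 (u = 0*3 = 0)
K(z) = -z**2/7
m(I) = -27 + 2*I**2 (m(I) = (I**2 + I**2) - 27 = 2*I**2 - 27 = -27 + 2*I**2)
K(u)*m(2*(-1*4 + 6)) = (-1/7*0**2)*(-27 + 2*(2*(-1*4 + 6))**2) = (-1/7*0)*(-27 + 2*(2*(-4 + 6))**2) = 0*(-27 + 2*(2*2)**2) = 0*(-27 + 2*4**2) = 0*(-27 + 2*16) = 0*(-27 + 32) = 0*5 = 0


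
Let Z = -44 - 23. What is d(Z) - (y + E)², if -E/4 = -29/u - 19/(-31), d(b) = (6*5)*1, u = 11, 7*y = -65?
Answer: 162839045/5697769 ≈ 28.579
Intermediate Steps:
y = -65/7 (y = (⅐)*(-65) = -65/7 ≈ -9.2857)
Z = -67
d(b) = 30 (d(b) = 30*1 = 30)
E = 2760/341 (E = -4*(-29/11 - 19/(-31)) = -4*(-29*1/11 - 19*(-1/31)) = -4*(-29/11 + 19/31) = -4*(-690/341) = 2760/341 ≈ 8.0938)
d(Z) - (y + E)² = 30 - (-65/7 + 2760/341)² = 30 - (-2845/2387)² = 30 - 1*8094025/5697769 = 30 - 8094025/5697769 = 162839045/5697769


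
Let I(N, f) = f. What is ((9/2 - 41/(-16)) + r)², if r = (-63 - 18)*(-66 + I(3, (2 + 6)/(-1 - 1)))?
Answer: 8250633889/256 ≈ 3.2229e+7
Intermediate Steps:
r = 5670 (r = (-63 - 18)*(-66 + (2 + 6)/(-1 - 1)) = -81*(-66 + 8/(-2)) = -81*(-66 + 8*(-½)) = -81*(-66 - 4) = -81*(-70) = 5670)
((9/2 - 41/(-16)) + r)² = ((9/2 - 41/(-16)) + 5670)² = ((9*(½) - 41*(-1/16)) + 5670)² = ((9/2 + 41/16) + 5670)² = (113/16 + 5670)² = (90833/16)² = 8250633889/256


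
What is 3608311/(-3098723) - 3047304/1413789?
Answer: -372926702389/112331807473 ≈ -3.3199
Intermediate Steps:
3608311/(-3098723) - 3047304/1413789 = 3608311*(-1/3098723) - 3047304*1/1413789 = -3608311/3098723 - 78136/36251 = -372926702389/112331807473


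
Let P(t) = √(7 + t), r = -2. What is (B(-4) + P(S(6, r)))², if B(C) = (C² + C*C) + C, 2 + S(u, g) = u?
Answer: (28 + √11)² ≈ 980.73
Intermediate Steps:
S(u, g) = -2 + u
B(C) = C + 2*C² (B(C) = (C² + C²) + C = 2*C² + C = C + 2*C²)
(B(-4) + P(S(6, r)))² = (-4*(1 + 2*(-4)) + √(7 + (-2 + 6)))² = (-4*(1 - 8) + √(7 + 4))² = (-4*(-7) + √11)² = (28 + √11)²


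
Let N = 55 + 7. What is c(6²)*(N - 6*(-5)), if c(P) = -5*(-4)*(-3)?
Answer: -5520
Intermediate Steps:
c(P) = -60 (c(P) = 20*(-3) = -60)
N = 62
c(6²)*(N - 6*(-5)) = -60*(62 - 6*(-5)) = -60*(62 + 30) = -60*92 = -5520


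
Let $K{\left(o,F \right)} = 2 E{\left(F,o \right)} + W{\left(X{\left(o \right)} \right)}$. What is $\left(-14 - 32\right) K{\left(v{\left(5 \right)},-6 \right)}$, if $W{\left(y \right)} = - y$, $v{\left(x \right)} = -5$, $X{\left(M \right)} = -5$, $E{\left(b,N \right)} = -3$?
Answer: $46$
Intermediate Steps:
$K{\left(o,F \right)} = -1$ ($K{\left(o,F \right)} = 2 \left(-3\right) - -5 = -6 + 5 = -1$)
$\left(-14 - 32\right) K{\left(v{\left(5 \right)},-6 \right)} = \left(-14 - 32\right) \left(-1\right) = \left(-46\right) \left(-1\right) = 46$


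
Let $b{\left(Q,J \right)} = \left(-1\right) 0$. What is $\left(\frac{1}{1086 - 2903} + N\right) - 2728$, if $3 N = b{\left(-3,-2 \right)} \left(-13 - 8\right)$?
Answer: $- \frac{4956777}{1817} \approx -2728.0$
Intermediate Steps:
$b{\left(Q,J \right)} = 0$
$N = 0$ ($N = \frac{0 \left(-13 - 8\right)}{3} = \frac{0 \left(-21\right)}{3} = \frac{1}{3} \cdot 0 = 0$)
$\left(\frac{1}{1086 - 2903} + N\right) - 2728 = \left(\frac{1}{1086 - 2903} + 0\right) - 2728 = \left(\frac{1}{-1817} + 0\right) - 2728 = \left(- \frac{1}{1817} + 0\right) - 2728 = - \frac{1}{1817} - 2728 = - \frac{4956777}{1817}$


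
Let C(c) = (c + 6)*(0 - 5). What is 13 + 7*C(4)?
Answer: -337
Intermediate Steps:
C(c) = -30 - 5*c (C(c) = (6 + c)*(-5) = -30 - 5*c)
13 + 7*C(4) = 13 + 7*(-30 - 5*4) = 13 + 7*(-30 - 20) = 13 + 7*(-50) = 13 - 350 = -337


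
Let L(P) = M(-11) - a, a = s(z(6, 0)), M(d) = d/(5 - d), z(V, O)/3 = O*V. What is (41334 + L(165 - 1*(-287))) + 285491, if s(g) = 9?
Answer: 5229045/16 ≈ 3.2682e+5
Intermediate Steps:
z(V, O) = 3*O*V (z(V, O) = 3*(O*V) = 3*O*V)
a = 9
L(P) = -155/16 (L(P) = -1*(-11)/(-5 - 11) - 1*9 = -1*(-11)/(-16) - 9 = -1*(-11)*(-1/16) - 9 = -11/16 - 9 = -155/16)
(41334 + L(165 - 1*(-287))) + 285491 = (41334 - 155/16) + 285491 = 661189/16 + 285491 = 5229045/16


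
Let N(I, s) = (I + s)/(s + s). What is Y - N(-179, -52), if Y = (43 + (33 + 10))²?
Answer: 768953/104 ≈ 7393.8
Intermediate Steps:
N(I, s) = (I + s)/(2*s) (N(I, s) = (I + s)/((2*s)) = (I + s)*(1/(2*s)) = (I + s)/(2*s))
Y = 7396 (Y = (43 + 43)² = 86² = 7396)
Y - N(-179, -52) = 7396 - (-179 - 52)/(2*(-52)) = 7396 - (-1)*(-231)/(2*52) = 7396 - 1*231/104 = 7396 - 231/104 = 768953/104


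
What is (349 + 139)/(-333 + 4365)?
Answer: 61/504 ≈ 0.12103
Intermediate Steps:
(349 + 139)/(-333 + 4365) = 488/4032 = 488*(1/4032) = 61/504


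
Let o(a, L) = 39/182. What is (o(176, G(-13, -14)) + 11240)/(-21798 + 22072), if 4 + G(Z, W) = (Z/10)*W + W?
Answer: 157363/3836 ≈ 41.023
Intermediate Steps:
G(Z, W) = -4 + W + W*Z/10 (G(Z, W) = -4 + ((Z/10)*W + W) = -4 + (W*Z/10 + W) = -4 + (W + W*Z/10) = -4 + W + W*Z/10)
o(a, L) = 3/14 (o(a, L) = 39*(1/182) = 3/14)
(o(176, G(-13, -14)) + 11240)/(-21798 + 22072) = (3/14 + 11240)/(-21798 + 22072) = (157363/14)/274 = (157363/14)*(1/274) = 157363/3836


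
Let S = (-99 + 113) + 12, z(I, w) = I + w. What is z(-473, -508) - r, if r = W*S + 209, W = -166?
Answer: 3126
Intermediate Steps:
S = 26 (S = 14 + 12 = 26)
r = -4107 (r = -166*26 + 209 = -4316 + 209 = -4107)
z(-473, -508) - r = (-473 - 508) - 1*(-4107) = -981 + 4107 = 3126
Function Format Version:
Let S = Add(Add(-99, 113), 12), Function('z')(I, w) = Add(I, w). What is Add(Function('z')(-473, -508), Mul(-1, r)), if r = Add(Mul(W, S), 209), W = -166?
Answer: 3126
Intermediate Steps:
S = 26 (S = Add(14, 12) = 26)
r = -4107 (r = Add(Mul(-166, 26), 209) = Add(-4316, 209) = -4107)
Add(Function('z')(-473, -508), Mul(-1, r)) = Add(Add(-473, -508), Mul(-1, -4107)) = Add(-981, 4107) = 3126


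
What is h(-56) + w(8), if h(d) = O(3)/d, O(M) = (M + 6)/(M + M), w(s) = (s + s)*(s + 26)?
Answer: 60925/112 ≈ 543.97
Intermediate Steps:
w(s) = 2*s*(26 + s) (w(s) = (2*s)*(26 + s) = 2*s*(26 + s))
O(M) = (6 + M)/(2*M) (O(M) = (6 + M)/((2*M)) = (6 + M)*(1/(2*M)) = (6 + M)/(2*M))
h(d) = 3/(2*d) (h(d) = ((½)*(6 + 3)/3)/d = ((½)*(⅓)*9)/d = 3/(2*d))
h(-56) + w(8) = (3/2)/(-56) + 2*8*(26 + 8) = (3/2)*(-1/56) + 2*8*34 = -3/112 + 544 = 60925/112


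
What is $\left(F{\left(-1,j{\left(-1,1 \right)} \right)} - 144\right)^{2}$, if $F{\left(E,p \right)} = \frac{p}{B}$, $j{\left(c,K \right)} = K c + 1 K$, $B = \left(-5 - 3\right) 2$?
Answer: $20736$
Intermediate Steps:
$B = -16$ ($B = \left(-8\right) 2 = -16$)
$j{\left(c,K \right)} = K + K c$ ($j{\left(c,K \right)} = K c + K = K + K c$)
$F{\left(E,p \right)} = - \frac{p}{16}$ ($F{\left(E,p \right)} = \frac{p}{-16} = p \left(- \frac{1}{16}\right) = - \frac{p}{16}$)
$\left(F{\left(-1,j{\left(-1,1 \right)} \right)} - 144\right)^{2} = \left(- \frac{1 \left(1 - 1\right)}{16} - 144\right)^{2} = \left(- \frac{1 \cdot 0}{16} - 144\right)^{2} = \left(\left(- \frac{1}{16}\right) 0 - 144\right)^{2} = \left(0 - 144\right)^{2} = \left(-144\right)^{2} = 20736$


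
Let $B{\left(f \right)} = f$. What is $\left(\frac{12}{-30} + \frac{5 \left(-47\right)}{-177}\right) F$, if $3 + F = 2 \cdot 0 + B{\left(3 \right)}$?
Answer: $0$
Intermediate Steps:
$F = 0$ ($F = -3 + \left(2 \cdot 0 + 3\right) = -3 + \left(0 + 3\right) = -3 + 3 = 0$)
$\left(\frac{12}{-30} + \frac{5 \left(-47\right)}{-177}\right) F = \left(\frac{12}{-30} + \frac{5 \left(-47\right)}{-177}\right) 0 = \left(12 \left(- \frac{1}{30}\right) - - \frac{235}{177}\right) 0 = \left(- \frac{2}{5} + \frac{235}{177}\right) 0 = \frac{821}{885} \cdot 0 = 0$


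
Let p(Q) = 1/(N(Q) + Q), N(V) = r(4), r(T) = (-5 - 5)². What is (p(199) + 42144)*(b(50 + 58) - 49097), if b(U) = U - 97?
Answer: -618535483902/299 ≈ -2.0687e+9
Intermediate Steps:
r(T) = 100 (r(T) = (-10)² = 100)
N(V) = 100
b(U) = -97 + U
p(Q) = 1/(100 + Q)
(p(199) + 42144)*(b(50 + 58) - 49097) = (1/(100 + 199) + 42144)*((-97 + (50 + 58)) - 49097) = (1/299 + 42144)*((-97 + 108) - 49097) = (1/299 + 42144)*(11 - 49097) = (12601057/299)*(-49086) = -618535483902/299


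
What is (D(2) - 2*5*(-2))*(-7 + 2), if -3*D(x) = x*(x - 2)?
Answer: -100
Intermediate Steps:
D(x) = -x*(-2 + x)/3 (D(x) = -x*(x - 2)/3 = -x*(-2 + x)/3)
(D(2) - 2*5*(-2))*(-7 + 2) = ((1/3)*2*(2 - 1*2) - 2*5*(-2))*(-7 + 2) = ((1/3)*2*(2 - 2) - 10*(-2))*(-5) = ((1/3)*2*0 + 20)*(-5) = (0 + 20)*(-5) = 20*(-5) = -100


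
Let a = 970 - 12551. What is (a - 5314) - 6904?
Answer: -23799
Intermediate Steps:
a = -11581
(a - 5314) - 6904 = (-11581 - 5314) - 6904 = -16895 - 6904 = -23799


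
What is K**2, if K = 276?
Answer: 76176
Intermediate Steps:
K**2 = 276**2 = 76176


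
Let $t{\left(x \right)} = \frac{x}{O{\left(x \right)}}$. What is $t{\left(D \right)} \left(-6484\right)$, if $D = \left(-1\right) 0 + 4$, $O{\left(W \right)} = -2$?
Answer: $12968$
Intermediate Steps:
$D = 4$ ($D = 0 + 4 = 4$)
$t{\left(x \right)} = - \frac{x}{2}$ ($t{\left(x \right)} = \frac{x}{-2} = x \left(- \frac{1}{2}\right) = - \frac{x}{2}$)
$t{\left(D \right)} \left(-6484\right) = \left(- \frac{1}{2}\right) 4 \left(-6484\right) = \left(-2\right) \left(-6484\right) = 12968$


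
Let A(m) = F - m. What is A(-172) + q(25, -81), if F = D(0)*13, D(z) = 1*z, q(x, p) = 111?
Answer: 283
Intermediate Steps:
D(z) = z
F = 0 (F = 0*13 = 0)
A(m) = -m (A(m) = 0 - m = -m)
A(-172) + q(25, -81) = -1*(-172) + 111 = 172 + 111 = 283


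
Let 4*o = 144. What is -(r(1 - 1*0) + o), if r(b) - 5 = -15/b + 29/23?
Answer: -627/23 ≈ -27.261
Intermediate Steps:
o = 36 (o = (¼)*144 = 36)
r(b) = 144/23 - 15/b (r(b) = 5 + (-15/b + 29/23) = 5 + (29/23 - 15/b) = 144/23 - 15/b)
-(r(1 - 1*0) + o) = -((144/23 - 15/(1 - 1*0)) + 36) = -((144/23 - 15/(1 + 0)) + 36) = -((144/23 - 15/1) + 36) = -((144/23 - 15*1) + 36) = -((144/23 - 15) + 36) = -(-201/23 + 36) = -1*627/23 = -627/23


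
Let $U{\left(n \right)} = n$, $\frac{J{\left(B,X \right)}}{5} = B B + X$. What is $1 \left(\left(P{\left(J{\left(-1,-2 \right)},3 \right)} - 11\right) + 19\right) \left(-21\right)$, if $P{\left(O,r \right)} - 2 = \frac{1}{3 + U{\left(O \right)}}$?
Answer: $- \frac{399}{2} \approx -199.5$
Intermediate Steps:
$J{\left(B,X \right)} = 5 X + 5 B^{2}$ ($J{\left(B,X \right)} = 5 \left(B B + X\right) = 5 \left(B^{2} + X\right) = 5 \left(X + B^{2}\right) = 5 X + 5 B^{2}$)
$P{\left(O,r \right)} = 2 + \frac{1}{3 + O}$
$1 \left(\left(P{\left(J{\left(-1,-2 \right)},3 \right)} - 11\right) + 19\right) \left(-21\right) = 1 \left(\left(\frac{7 + 2 \left(5 \left(-2\right) + 5 \left(-1\right)^{2}\right)}{3 + \left(5 \left(-2\right) + 5 \left(-1\right)^{2}\right)} - 11\right) + 19\right) \left(-21\right) = 1 \left(\left(\frac{7 + 2 \left(-10 + 5 \cdot 1\right)}{3 + \left(-10 + 5 \cdot 1\right)} - 11\right) + 19\right) \left(-21\right) = 1 \left(\left(\frac{7 + 2 \left(-10 + 5\right)}{3 + \left(-10 + 5\right)} - 11\right) + 19\right) \left(-21\right) = 1 \left(\left(\frac{7 + 2 \left(-5\right)}{3 - 5} - 11\right) + 19\right) \left(-21\right) = 1 \left(\left(\frac{7 - 10}{-2} - 11\right) + 19\right) \left(-21\right) = 1 \left(\left(\left(- \frac{1}{2}\right) \left(-3\right) - 11\right) + 19\right) \left(-21\right) = 1 \left(\left(\frac{3}{2} - 11\right) + 19\right) \left(-21\right) = 1 \left(- \frac{19}{2} + 19\right) \left(-21\right) = 1 \cdot \frac{19}{2} \left(-21\right) = \frac{19}{2} \left(-21\right) = - \frac{399}{2}$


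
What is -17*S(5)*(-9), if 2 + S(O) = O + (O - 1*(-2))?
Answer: 1530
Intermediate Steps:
S(O) = 2*O (S(O) = -2 + (O + (O - 1*(-2))) = -2 + (O + (O + 2)) = -2 + (O + (2 + O)) = -2 + (2 + 2*O) = 2*O)
-17*S(5)*(-9) = -34*5*(-9) = -17*10*(-9) = -170*(-9) = 1530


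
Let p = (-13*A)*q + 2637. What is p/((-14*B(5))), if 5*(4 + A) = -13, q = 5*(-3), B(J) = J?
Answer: -135/7 ≈ -19.286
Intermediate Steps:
q = -15
A = -33/5 (A = -4 + (1/5)*(-13) = -4 - 13/5 = -33/5 ≈ -6.6000)
p = 1350 (p = -13*(-33/5)*(-15) + 2637 = (429/5)*(-15) + 2637 = -1287 + 2637 = 1350)
p/((-14*B(5))) = 1350/((-14*5)) = 1350/(-70) = 1350*(-1/70) = -135/7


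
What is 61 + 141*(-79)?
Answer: -11078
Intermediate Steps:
61 + 141*(-79) = 61 - 11139 = -11078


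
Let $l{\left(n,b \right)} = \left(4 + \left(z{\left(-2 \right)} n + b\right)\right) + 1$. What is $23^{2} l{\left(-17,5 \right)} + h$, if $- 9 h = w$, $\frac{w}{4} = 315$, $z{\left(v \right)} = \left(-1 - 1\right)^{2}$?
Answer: $-30822$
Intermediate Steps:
$z{\left(v \right)} = 4$ ($z{\left(v \right)} = \left(-2\right)^{2} = 4$)
$w = 1260$ ($w = 4 \cdot 315 = 1260$)
$l{\left(n,b \right)} = 5 + b + 4 n$ ($l{\left(n,b \right)} = \left(4 + \left(4 n + b\right)\right) + 1 = \left(4 + \left(b + 4 n\right)\right) + 1 = \left(4 + b + 4 n\right) + 1 = 5 + b + 4 n$)
$h = -140$ ($h = \left(- \frac{1}{9}\right) 1260 = -140$)
$23^{2} l{\left(-17,5 \right)} + h = 23^{2} \left(5 + 5 + 4 \left(-17\right)\right) - 140 = 529 \left(5 + 5 - 68\right) - 140 = 529 \left(-58\right) - 140 = -30682 - 140 = -30822$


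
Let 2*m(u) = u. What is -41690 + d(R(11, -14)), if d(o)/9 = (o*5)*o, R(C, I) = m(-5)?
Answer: -165635/4 ≈ -41409.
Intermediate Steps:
m(u) = u/2
R(C, I) = -5/2 (R(C, I) = (½)*(-5) = -5/2)
d(o) = 45*o² (d(o) = 9*((o*5)*o) = 9*((5*o)*o) = 9*(5*o²) = 45*o²)
-41690 + d(R(11, -14)) = -41690 + 45*(-5/2)² = -41690 + 45*(25/4) = -41690 + 1125/4 = -165635/4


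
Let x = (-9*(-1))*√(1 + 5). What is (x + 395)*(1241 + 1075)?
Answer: 914820 + 20844*√6 ≈ 9.6588e+5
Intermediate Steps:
x = 9*√6 ≈ 22.045
(x + 395)*(1241 + 1075) = (9*√6 + 395)*(1241 + 1075) = (395 + 9*√6)*2316 = 914820 + 20844*√6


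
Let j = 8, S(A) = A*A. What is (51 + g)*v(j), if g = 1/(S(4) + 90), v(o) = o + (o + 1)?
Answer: 91919/106 ≈ 867.16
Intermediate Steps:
S(A) = A²
v(o) = 1 + 2*o (v(o) = o + (1 + o) = 1 + 2*o)
g = 1/106 (g = 1/(4² + 90) = 1/(16 + 90) = 1/106 ≈ 0.0094340)
(51 + g)*v(j) = (51 + 1/106)*(1 + 2*8) = 5407*(1 + 16)/106 = (5407/106)*17 = 91919/106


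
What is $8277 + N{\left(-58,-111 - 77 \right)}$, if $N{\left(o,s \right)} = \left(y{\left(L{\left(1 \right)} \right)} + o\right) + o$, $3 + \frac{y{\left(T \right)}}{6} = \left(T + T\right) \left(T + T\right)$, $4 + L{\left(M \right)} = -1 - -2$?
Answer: $8359$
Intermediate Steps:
$L{\left(M \right)} = -3$ ($L{\left(M \right)} = -4 - -1 = -4 + \left(-1 + 2\right) = -4 + 1 = -3$)
$y{\left(T \right)} = -18 + 24 T^{2}$ ($y{\left(T \right)} = -18 + 6 \left(T + T\right) \left(T + T\right) = -18 + 6 \cdot 2 T 2 T = -18 + 6 \cdot 4 T^{2} = -18 + 24 T^{2}$)
$N{\left(o,s \right)} = 198 + 2 o$ ($N{\left(o,s \right)} = \left(\left(-18 + 24 \left(-3\right)^{2}\right) + o\right) + o = \left(\left(-18 + 24 \cdot 9\right) + o\right) + o = \left(\left(-18 + 216\right) + o\right) + o = \left(198 + o\right) + o = 198 + 2 o$)
$8277 + N{\left(-58,-111 - 77 \right)} = 8277 + \left(198 + 2 \left(-58\right)\right) = 8277 + \left(198 - 116\right) = 8277 + 82 = 8359$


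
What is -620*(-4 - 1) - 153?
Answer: 2947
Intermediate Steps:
-620*(-4 - 1) - 153 = -620*(-5) - 153 = -155*(-20) - 153 = 3100 - 153 = 2947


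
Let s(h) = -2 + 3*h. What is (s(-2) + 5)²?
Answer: 9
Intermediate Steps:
(s(-2) + 5)² = ((-2 + 3*(-2)) + 5)² = ((-2 - 6) + 5)² = (-8 + 5)² = (-3)² = 9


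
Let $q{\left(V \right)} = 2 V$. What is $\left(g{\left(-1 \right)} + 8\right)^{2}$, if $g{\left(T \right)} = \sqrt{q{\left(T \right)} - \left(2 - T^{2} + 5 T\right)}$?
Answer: $\left(8 + \sqrt{2}\right)^{2} \approx 88.627$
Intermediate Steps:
$g{\left(T \right)} = \sqrt{-2 + T^{2} - 3 T}$ ($g{\left(T \right)} = \sqrt{2 T - \left(2 - T^{2} + 5 T\right)} = \sqrt{-2 + T^{2} - 3 T}$)
$\left(g{\left(-1 \right)} + 8\right)^{2} = \left(\sqrt{-2 + \left(-1\right)^{2} - -3} + 8\right)^{2} = \left(\sqrt{-2 + 1 + 3} + 8\right)^{2} = \left(\sqrt{2} + 8\right)^{2} = \left(8 + \sqrt{2}\right)^{2}$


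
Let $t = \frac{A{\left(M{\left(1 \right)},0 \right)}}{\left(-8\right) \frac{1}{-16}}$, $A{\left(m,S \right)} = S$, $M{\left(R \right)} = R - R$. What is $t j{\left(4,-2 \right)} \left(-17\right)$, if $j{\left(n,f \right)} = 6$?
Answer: $0$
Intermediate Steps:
$M{\left(R \right)} = 0$
$t = 0$ ($t = \frac{0}{\left(-8\right) \frac{1}{-16}} = \frac{0}{\left(-8\right) \left(- \frac{1}{16}\right)} = 0 \frac{1}{\frac{1}{2}} = 0 \cdot 2 = 0$)
$t j{\left(4,-2 \right)} \left(-17\right) = 0 \cdot 6 \left(-17\right) = 0 \left(-17\right) = 0$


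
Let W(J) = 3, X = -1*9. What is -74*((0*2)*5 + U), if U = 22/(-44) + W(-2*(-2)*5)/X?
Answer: 185/3 ≈ 61.667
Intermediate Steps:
X = -9
U = -5/6 (U = 22/(-44) + 3/(-9) = 22*(-1/44) + 3*(-1/9) = -1/2 - 1/3 = -5/6 ≈ -0.83333)
-74*((0*2)*5 + U) = -74*((0*2)*5 - 5/6) = -74*(0*5 - 5/6) = -74*(0 - 5/6) = -74*(-5/6) = 185/3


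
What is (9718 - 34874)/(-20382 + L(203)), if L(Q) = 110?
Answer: 6289/5068 ≈ 1.2409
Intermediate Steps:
(9718 - 34874)/(-20382 + L(203)) = (9718 - 34874)/(-20382 + 110) = -25156/(-20272) = -25156*(-1/20272) = 6289/5068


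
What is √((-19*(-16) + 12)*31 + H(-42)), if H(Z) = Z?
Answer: √9754 ≈ 98.762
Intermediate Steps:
√((-19*(-16) + 12)*31 + H(-42)) = √((-19*(-16) + 12)*31 - 42) = √((304 + 12)*31 - 42) = √(316*31 - 42) = √(9796 - 42) = √9754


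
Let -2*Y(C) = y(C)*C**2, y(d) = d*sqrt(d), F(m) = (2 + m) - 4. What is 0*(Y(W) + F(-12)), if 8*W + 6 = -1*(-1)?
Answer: 0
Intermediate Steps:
F(m) = -2 + m
W = -5/8 (W = -3/4 + (-1*(-1))/8 = -3/4 + (1/8)*1 = -3/4 + 1/8 = -5/8 ≈ -0.62500)
y(d) = d**(3/2)
Y(C) = -C**(7/2)/2 (Y(C) = -C**(3/2)*C**2/2 = -C**(7/2)/2)
0*(Y(W) + F(-12)) = 0*(-(-125)*I*sqrt(10)/4096 + (-2 - 12)) = 0*(-(-125)*I*sqrt(10)/4096 - 14) = 0*(125*I*sqrt(10)/4096 - 14) = 0*(-14 + 125*I*sqrt(10)/4096) = 0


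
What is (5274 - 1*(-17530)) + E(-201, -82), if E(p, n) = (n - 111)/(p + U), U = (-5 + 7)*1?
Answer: 4538189/199 ≈ 22805.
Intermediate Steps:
U = 2 (U = 2*1 = 2)
E(p, n) = (-111 + n)/(2 + p) (E(p, n) = (n - 111)/(p + 2) = (-111 + n)/(2 + p))
(5274 - 1*(-17530)) + E(-201, -82) = (5274 - 1*(-17530)) + (-111 - 82)/(2 - 201) = (5274 + 17530) - 193/(-199) = 22804 - 1/199*(-193) = 22804 + 193/199 = 4538189/199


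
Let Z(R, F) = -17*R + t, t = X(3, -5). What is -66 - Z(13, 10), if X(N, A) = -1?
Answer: 156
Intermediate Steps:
t = -1
Z(R, F) = -1 - 17*R (Z(R, F) = -17*R - 1 = -1 - 17*R)
-66 - Z(13, 10) = -66 - (-1 - 17*13) = -66 - (-1 - 221) = -66 - 1*(-222) = -66 + 222 = 156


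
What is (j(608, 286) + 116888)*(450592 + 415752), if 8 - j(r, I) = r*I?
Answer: -49374677248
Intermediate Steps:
j(r, I) = 8 - I*r (j(r, I) = 8 - r*I = 8 - I*r)
(j(608, 286) + 116888)*(450592 + 415752) = ((8 - 1*286*608) + 116888)*(450592 + 415752) = ((8 - 173888) + 116888)*866344 = (-173880 + 116888)*866344 = -56992*866344 = -49374677248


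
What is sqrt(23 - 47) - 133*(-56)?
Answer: 7448 + 2*I*sqrt(6) ≈ 7448.0 + 4.899*I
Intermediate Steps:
sqrt(23 - 47) - 133*(-56) = sqrt(-24) + 7448 = 2*I*sqrt(6) + 7448 = 7448 + 2*I*sqrt(6)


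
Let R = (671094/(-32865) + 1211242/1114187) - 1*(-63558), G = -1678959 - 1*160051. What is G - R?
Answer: -23222354138178864/12205918585 ≈ -1.9025e+6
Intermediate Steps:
G = -1839010 (G = -1678959 - 160051 = -1839010)
R = 775547801178014/12205918585 (R = (671094*(-1/32865) + 1211242*(1/1114187)) + 63558 = (-223698/10955 + 1211242/1114187) + 63558 = -235972247416/12205918585 + 63558 = 775547801178014/12205918585 ≈ 63539.)
G - R = -1839010 - 1*775547801178014/12205918585 = -1839010 - 775547801178014/12205918585 = -23222354138178864/12205918585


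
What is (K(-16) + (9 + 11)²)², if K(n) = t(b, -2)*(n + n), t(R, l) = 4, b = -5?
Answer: 73984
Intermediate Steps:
K(n) = 8*n (K(n) = 4*(n + n) = 4*(2*n) = 8*n)
(K(-16) + (9 + 11)²)² = (8*(-16) + (9 + 11)²)² = (-128 + 20²)² = (-128 + 400)² = 272² = 73984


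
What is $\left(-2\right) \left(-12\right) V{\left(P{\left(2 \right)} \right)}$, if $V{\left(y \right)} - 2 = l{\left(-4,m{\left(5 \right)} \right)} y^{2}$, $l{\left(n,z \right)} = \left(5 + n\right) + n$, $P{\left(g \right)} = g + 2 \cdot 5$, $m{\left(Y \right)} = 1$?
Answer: $-10320$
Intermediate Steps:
$P{\left(g \right)} = 10 + g$ ($P{\left(g \right)} = g + 10 = 10 + g$)
$l{\left(n,z \right)} = 5 + 2 n$
$V{\left(y \right)} = 2 - 3 y^{2}$ ($V{\left(y \right)} = 2 + \left(5 + 2 \left(-4\right)\right) y^{2} = 2 + \left(5 - 8\right) y^{2} = 2 - 3 y^{2}$)
$\left(-2\right) \left(-12\right) V{\left(P{\left(2 \right)} \right)} = \left(-2\right) \left(-12\right) \left(2 - 3 \left(10 + 2\right)^{2}\right) = 24 \left(2 - 3 \cdot 12^{2}\right) = 24 \left(2 - 432\right) = 24 \left(-430\right) = -10320$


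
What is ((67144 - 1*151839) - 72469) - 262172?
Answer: -419336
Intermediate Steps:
((67144 - 1*151839) - 72469) - 262172 = ((67144 - 151839) - 72469) - 262172 = (-84695 - 72469) - 262172 = -157164 - 262172 = -419336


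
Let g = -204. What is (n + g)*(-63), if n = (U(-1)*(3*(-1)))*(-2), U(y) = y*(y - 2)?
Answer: 11718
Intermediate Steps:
U(y) = y*(-2 + y)
n = 18 (n = ((-(-2 - 1))*(3*(-1)))*(-2) = (-1*(-3)*(-3))*(-2) = (3*(-3))*(-2) = -9*(-2) = 18)
(n + g)*(-63) = (18 - 204)*(-63) = -186*(-63) = 11718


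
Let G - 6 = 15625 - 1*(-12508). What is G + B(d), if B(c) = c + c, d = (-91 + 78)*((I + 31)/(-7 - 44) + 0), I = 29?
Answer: 478883/17 ≈ 28170.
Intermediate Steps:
d = 260/17 (d = (-91 + 78)*((29 + 31)/(-7 - 44) + 0) = -13*(60/(-51) + 0) = -13*(60*(-1/51) + 0) = -13*(-20/17 + 0) = -13*(-20/17) = 260/17 ≈ 15.294)
B(c) = 2*c
G = 28139 (G = 6 + (15625 - 1*(-12508)) = 6 + (15625 + 12508) = 6 + 28133 = 28139)
G + B(d) = 28139 + 2*(260/17) = 28139 + 520/17 = 478883/17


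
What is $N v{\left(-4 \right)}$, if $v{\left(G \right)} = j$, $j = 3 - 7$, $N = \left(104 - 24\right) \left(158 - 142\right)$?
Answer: $-5120$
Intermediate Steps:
$N = 1280$ ($N = 80 \cdot 16 = 1280$)
$j = -4$
$v{\left(G \right)} = -4$
$N v{\left(-4 \right)} = 1280 \left(-4\right) = -5120$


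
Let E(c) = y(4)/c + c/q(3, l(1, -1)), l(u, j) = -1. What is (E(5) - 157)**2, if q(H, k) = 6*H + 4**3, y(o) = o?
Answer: 4098176289/168100 ≈ 24379.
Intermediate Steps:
q(H, k) = 64 + 6*H (q(H, k) = 6*H + 64 = 64 + 6*H)
E(c) = 4/c + c/82 (E(c) = 4/c + c/(64 + 6*3) = 4/c + c/(64 + 18) = 4/c + c/82)
(E(5) - 157)**2 = ((4/5 + (1/82)*5) - 157)**2 = ((4*(1/5) + 5/82) - 157)**2 = ((4/5 + 5/82) - 157)**2 = (353/410 - 157)**2 = (-64017/410)**2 = 4098176289/168100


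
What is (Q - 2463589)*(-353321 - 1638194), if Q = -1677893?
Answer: 8247823525230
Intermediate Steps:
(Q - 2463589)*(-353321 - 1638194) = (-1677893 - 2463589)*(-353321 - 1638194) = -4141482*(-1991515) = 8247823525230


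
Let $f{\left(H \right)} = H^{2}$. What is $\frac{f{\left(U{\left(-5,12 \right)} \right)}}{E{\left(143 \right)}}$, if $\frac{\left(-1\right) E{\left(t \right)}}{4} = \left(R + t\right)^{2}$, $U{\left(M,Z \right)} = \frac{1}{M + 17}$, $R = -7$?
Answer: $- \frac{1}{10653696} \approx -9.3864 \cdot 10^{-8}$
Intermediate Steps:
$U{\left(M,Z \right)} = \frac{1}{17 + M}$
$E{\left(t \right)} = - 4 \left(-7 + t\right)^{2}$
$\frac{f{\left(U{\left(-5,12 \right)} \right)}}{E{\left(143 \right)}} = \frac{\left(\frac{1}{17 - 5}\right)^{2}}{\left(-4\right) \left(-7 + 143\right)^{2}} = \frac{\left(\frac{1}{12}\right)^{2}}{\left(-4\right) 136^{2}} = \frac{1}{144 \left(\left(-4\right) 18496\right)} = \frac{1}{144 \left(-73984\right)} = \frac{1}{144} \left(- \frac{1}{73984}\right) = - \frac{1}{10653696}$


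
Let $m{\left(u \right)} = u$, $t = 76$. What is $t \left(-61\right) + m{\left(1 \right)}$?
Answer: $-4635$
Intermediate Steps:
$t \left(-61\right) + m{\left(1 \right)} = 76 \left(-61\right) + 1 = -4636 + 1 = -4635$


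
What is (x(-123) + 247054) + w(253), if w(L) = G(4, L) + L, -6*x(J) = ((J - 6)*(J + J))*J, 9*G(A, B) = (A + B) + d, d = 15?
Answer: 8080958/9 ≈ 8.9788e+5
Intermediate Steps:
G(A, B) = 5/3 + A/9 + B/9 (G(A, B) = ((A + B) + 15)/9 = (15 + A + B)/9 = 5/3 + A/9 + B/9)
x(J) = -J**2*(-6 + J)/3 (x(J) = -(J - 6)*(J + J)*J/6 = -(-6 + J)*(2*J)*J/6 = -2*J*(-6 + J)*J/6 = -J**2*(-6 + J)/3)
w(L) = 19/9 + 10*L/9 (w(L) = (5/3 + (1/9)*4 + L/9) + L = (5/3 + 4/9 + L/9) + L = (19/9 + L/9) + L = 19/9 + 10*L/9)
(x(-123) + 247054) + w(253) = ((1/3)*(-123)**2*(6 - 1*(-123)) + 247054) + (19/9 + (10/9)*253) = ((1/3)*15129*(6 + 123) + 247054) + (19/9 + 2530/9) = ((1/3)*15129*129 + 247054) + 2549/9 = (650547 + 247054) + 2549/9 = 897601 + 2549/9 = 8080958/9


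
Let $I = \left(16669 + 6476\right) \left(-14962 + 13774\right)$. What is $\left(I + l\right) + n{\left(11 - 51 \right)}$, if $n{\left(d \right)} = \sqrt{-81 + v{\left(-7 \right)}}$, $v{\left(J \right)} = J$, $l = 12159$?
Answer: $-27484101 + 2 i \sqrt{22} \approx -2.7484 \cdot 10^{7} + 9.3808 i$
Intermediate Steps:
$n{\left(d \right)} = 2 i \sqrt{22}$ ($n{\left(d \right)} = \sqrt{-81 - 7} = \sqrt{-88} = 2 i \sqrt{22}$)
$I = -27496260$ ($I = 23145 \left(-1188\right) = -27496260$)
$\left(I + l\right) + n{\left(11 - 51 \right)} = \left(-27496260 + 12159\right) + 2 i \sqrt{22} = -27484101 + 2 i \sqrt{22}$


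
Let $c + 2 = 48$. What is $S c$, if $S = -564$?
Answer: $-25944$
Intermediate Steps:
$c = 46$ ($c = -2 + 48 = 46$)
$S c = \left(-564\right) 46 = -25944$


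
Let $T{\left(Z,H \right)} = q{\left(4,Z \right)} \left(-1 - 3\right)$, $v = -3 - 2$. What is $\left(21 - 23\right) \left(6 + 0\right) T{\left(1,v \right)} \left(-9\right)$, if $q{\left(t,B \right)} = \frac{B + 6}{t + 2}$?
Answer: $-504$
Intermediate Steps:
$q{\left(t,B \right)} = \frac{6 + B}{2 + t}$
$v = -5$ ($v = -3 - 2 = -5$)
$T{\left(Z,H \right)} = -4 - \frac{2 Z}{3}$ ($T{\left(Z,H \right)} = \frac{6 + Z}{2 + 4} \left(-1 - 3\right) = \frac{6 + Z}{6} \left(-4\right) = \left(1 + \frac{Z}{6}\right) \left(-4\right) = -4 - \frac{2 Z}{3}$)
$\left(21 - 23\right) \left(6 + 0\right) T{\left(1,v \right)} \left(-9\right) = \left(21 - 23\right) \left(6 + 0\right) \left(-4 - \frac{2}{3}\right) \left(-9\right) = \left(21 - 23\right) 6 \left(-4 - \frac{2}{3}\right) \left(-9\right) = - 2 \cdot 6 \left(- \frac{14}{3}\right) \left(-9\right) = \left(-2\right) \left(-28\right) \left(-9\right) = 56 \left(-9\right) = -504$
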